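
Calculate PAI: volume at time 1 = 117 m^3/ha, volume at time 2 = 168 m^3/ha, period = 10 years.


PAI = (V2 - V1) / period = (168 - 117) / 10 = 51 / 10 = 5.10 m^3/ha/yr

5.10 m^3/ha/yr


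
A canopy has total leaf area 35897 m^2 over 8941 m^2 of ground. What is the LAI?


LAI = 35897 / 8941 = 4.0149 ≈ 4.01

4.01


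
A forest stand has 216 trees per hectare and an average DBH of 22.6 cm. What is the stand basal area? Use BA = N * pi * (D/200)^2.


(D/200)^2 = (22.6/200)^2 = 0.113^2 = 0.012769
Individual BA = 3.141593 * 0.012769 = 0.0401150 m^2
Stand BA = 216 * 0.0401150 = 8.66484 ≈ 8.66 m^2/ha

8.66 m^2/ha


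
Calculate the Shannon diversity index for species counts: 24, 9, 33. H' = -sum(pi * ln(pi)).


Total N = 24 + 9 + 33 = 66
Per-species terms:
  p = 24/66 = 0.363636; ln(p) = -1.011602; p*ln(p) = 0.363636 * (-1.011602) = -0.367855
  p = 9/66 = 0.136364; ln(p) = -1.992427; p*ln(p) = 0.136364 * (-1.992427) = -0.271695
  p = 33/66 = 0.500000; ln(p) = -0.693147; p*ln(p) = 0.500000 * (-0.693147) = -0.346574
sum(p*ln(p)) = (-0.367855) + (-0.271695) + (-0.346574) = -0.986124
H' = -(-0.986124) = 0.986124 ≈ 0.9861

0.9861


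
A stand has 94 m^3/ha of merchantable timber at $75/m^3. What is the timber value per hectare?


Value = 94 * 75 = $7050/ha

$7050/ha


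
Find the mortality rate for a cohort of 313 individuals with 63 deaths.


Mortality rate = 63 / 313 = 0.201278 ≈ 0.2013

0.2013


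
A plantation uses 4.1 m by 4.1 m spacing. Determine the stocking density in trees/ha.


N = 10000 / 4.1^2 = 10000 / 16.81 = 594.884 ≈ 595 trees/ha

595 trees/ha


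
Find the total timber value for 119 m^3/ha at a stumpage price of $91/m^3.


Value = 119 * 91 = $10829/ha

$10829/ha


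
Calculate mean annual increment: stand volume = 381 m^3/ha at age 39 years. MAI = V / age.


MAI = 381 / 39 = 9.7692 ≈ 9.77 m^3/ha/yr

9.77 m^3/ha/yr


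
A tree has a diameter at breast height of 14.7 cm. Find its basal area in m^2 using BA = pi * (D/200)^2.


D/200 = 14.7/200 = 0.0735 m
(D/200)^2 = 0.0735^2 = 0.00540225
BA = 3.141593 * 0.00540225 = 0.0169717 ≈ 0.0170 m^2

0.0170 m^2


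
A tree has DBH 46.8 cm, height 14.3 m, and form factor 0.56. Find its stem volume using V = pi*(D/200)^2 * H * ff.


(D/200)^2 = (46.8/200)^2 = 0.234^2 = 0.054756
BA = 3.141593 * 0.054756 = 0.172021 m^2
V = 0.172021 * 14.3 * 0.56 = 1.37754 ≈ 1.378 m^3

1.378 m^3


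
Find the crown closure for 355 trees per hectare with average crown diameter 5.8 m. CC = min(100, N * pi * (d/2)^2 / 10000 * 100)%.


(d/2)^2 = (5.8/2)^2 = 2.9^2 = 8.41
Crown area = 3.141593 * 8.41 = 26.4208 m^2
N * area / 10000 * 100 = 355 * 26.4208 / 10000 * 100 = 93.7938
CC = min(100, 93.7938) = 93.7938 ≈ 93.8%

93.8%


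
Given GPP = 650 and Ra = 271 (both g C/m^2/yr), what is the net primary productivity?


NPP = GPP - Ra = 650 - 271 = 379 g C/m^2/yr

379 g C/m^2/yr


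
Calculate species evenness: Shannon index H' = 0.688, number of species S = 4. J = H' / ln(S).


ln(4) = 1.38629
J = H' / ln(S) = 0.688 / 1.38629 = 0.496289 ≈ 0.4963

0.4963


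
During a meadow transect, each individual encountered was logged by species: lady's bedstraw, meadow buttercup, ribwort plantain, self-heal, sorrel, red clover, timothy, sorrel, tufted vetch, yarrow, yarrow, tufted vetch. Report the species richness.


Total individuals logged = 12
Distinct species (count of individuals): lady's bedstraw (1), meadow buttercup (1), ribwort plantain (1), self-heal (1), sorrel (2), red clover (1), timothy (1), tufted vetch (2), yarrow (2)
Species richness = number of distinct species = 9

9


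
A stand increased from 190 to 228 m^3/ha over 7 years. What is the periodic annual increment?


PAI = (V2 - V1) / period = (228 - 190) / 7 = 38 / 7 = 5.4286 ≈ 5.43 m^3/ha/yr

5.43 m^3/ha/yr


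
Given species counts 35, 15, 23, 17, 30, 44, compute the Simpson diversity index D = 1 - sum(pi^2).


Total N = 35 + 15 + 23 + 17 + 30 + 44 = 164
Per-species terms:
  p = 35/164 = 0.213415; p^2 = 0.213415^2 = 0.045546
  p = 15/164 = 0.091463; p^2 = 0.091463^2 = 0.008365
  p = 23/164 = 0.140244; p^2 = 0.140244^2 = 0.019668
  p = 17/164 = 0.103659; p^2 = 0.103659^2 = 0.010745
  p = 30/164 = 0.182927; p^2 = 0.182927^2 = 0.033462
  p = 44/164 = 0.268293; p^2 = 0.268293^2 = 0.071981
sum(p^2) = 0.045546 + 0.008365 + 0.019668 + 0.010745 + 0.033462 + 0.071981 = 0.189767
D = 1 - 0.189767 = 0.810233 ≈ 0.8102

0.8102


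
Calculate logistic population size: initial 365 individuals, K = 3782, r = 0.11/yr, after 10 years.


(K - N0)/N0 = (3782 - 365)/365 = 3417/365 = 9.36164
r*t = 0.11 * 10 = 1.1; exp(-1.1) = 0.332871
9.36164 * 0.332871 = 3.11622
1 + 3.11622 = 4.11622
N = 3782 / 4.11622 = 918.804 ≈ 919

919


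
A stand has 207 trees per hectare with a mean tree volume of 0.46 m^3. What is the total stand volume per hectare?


V_stand = 207 * 0.46 = 95.22 ≈ 95.2 m^3/ha

95.2 m^3/ha


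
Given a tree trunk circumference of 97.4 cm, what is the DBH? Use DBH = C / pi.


DBH = C / pi = 97.4 / 3.141593 = 31.0034 ≈ 31.00 cm

31.00 cm


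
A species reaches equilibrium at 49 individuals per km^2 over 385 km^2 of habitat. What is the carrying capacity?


K = 49 * 385 = 18865 individuals

18865 individuals


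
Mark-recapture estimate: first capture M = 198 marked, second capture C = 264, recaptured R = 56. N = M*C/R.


N = M * C / R = 198 * 264 / 56 = 52272 / 56 = 933.43 ≈ 933

933 individuals


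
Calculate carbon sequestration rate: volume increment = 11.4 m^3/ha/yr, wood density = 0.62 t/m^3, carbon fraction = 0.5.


C = 11.4 * 0.62 * 0.5 = 3.534 ≈ 3.53 t C/ha/yr

3.53 t C/ha/yr


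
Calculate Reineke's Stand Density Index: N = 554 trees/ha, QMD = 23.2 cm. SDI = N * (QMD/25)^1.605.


QMD/25 = 23.2/25 = 0.928
(0.928)^1.605 = exp(1.605 * ln(0.928)) = exp(1.605 * (-0.0747235)) = exp(-0.119931) = 0.886982
SDI = 554 * 0.886982 = 491.388 ≈ 491

491


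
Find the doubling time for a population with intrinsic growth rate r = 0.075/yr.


td = ln(2) / 0.075 = 0.693147 / 0.075 = 9.24196 ≈ 9.2 years

9.2 years


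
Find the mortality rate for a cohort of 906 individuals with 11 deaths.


Mortality rate = 11 / 906 = 0.012141 ≈ 0.0121

0.0121


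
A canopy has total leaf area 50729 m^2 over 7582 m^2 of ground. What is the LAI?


LAI = 50729 / 7582 = 6.6907 ≈ 6.69

6.69


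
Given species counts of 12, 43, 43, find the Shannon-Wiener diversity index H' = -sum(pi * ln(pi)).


Total N = 12 + 43 + 43 = 98
Per-species terms:
  p = 12/98 = 0.122449; ln(p) = -2.100061; p*ln(p) = 0.122449 * (-2.100061) = -0.257150
  p = 43/98 = 0.438776; ln(p) = -0.823766; p*ln(p) = 0.438776 * (-0.823766) = -0.361449
  p = 43/98 = 0.438776; ln(p) = -0.823766; p*ln(p) = 0.438776 * (-0.823766) = -0.361449
sum(p*ln(p)) = (-0.257150) + (-0.361449) + (-0.361449) = -0.980048
H' = -(-0.980048) = 0.980048 ≈ 0.9800

0.9800


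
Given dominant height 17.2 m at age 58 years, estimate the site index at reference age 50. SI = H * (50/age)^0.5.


50/58 = 0.862069
(0.862069)^0.5 = 0.928477
SI = 17.2 * 0.928477 = 15.9698 ≈ 16.0 m

16.0 m


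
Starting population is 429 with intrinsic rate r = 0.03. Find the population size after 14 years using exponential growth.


r*t = 0.03 * 14 = 0.42
exp(0.42) = 1.52196
N = 429 * 1.52196 = 652.921 ≈ 653

653


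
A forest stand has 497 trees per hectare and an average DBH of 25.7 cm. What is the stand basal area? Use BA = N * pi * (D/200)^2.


(D/200)^2 = (25.7/200)^2 = 0.1285^2 = 0.01651225
Individual BA = 3.141593 * 0.01651225 = 0.0518748 m^2
Stand BA = 497 * 0.0518748 = 25.7818 ≈ 25.78 m^2/ha

25.78 m^2/ha


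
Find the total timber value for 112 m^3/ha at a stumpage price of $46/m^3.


Value = 112 * 46 = $5152/ha

$5152/ha


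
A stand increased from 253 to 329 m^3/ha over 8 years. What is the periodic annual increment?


PAI = (V2 - V1) / period = (329 - 253) / 8 = 76 / 8 = 9.50 m^3/ha/yr

9.50 m^3/ha/yr


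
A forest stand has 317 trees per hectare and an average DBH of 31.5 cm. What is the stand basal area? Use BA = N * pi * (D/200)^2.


(D/200)^2 = (31.5/200)^2 = 0.1575^2 = 0.02480625
Individual BA = 3.141593 * 0.02480625 = 0.0779311 m^2
Stand BA = 317 * 0.0779311 = 24.7042 ≈ 24.70 m^2/ha

24.70 m^2/ha


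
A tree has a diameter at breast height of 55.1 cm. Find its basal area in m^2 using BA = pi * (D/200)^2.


D/200 = 55.1/200 = 0.2755 m
(D/200)^2 = 0.2755^2 = 0.07590025
BA = 3.141593 * 0.07590025 = 0.238448 ≈ 0.2384 m^2

0.2384 m^2


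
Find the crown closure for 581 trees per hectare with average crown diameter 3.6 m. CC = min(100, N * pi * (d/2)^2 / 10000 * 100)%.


(d/2)^2 = (3.6/2)^2 = 1.8^2 = 3.24
Crown area = 3.141593 * 3.24 = 10.1788 m^2
N * area / 10000 * 100 = 581 * 10.1788 / 10000 * 100 = 59.1388
CC = min(100, 59.1388) = 59.1388 ≈ 59.1%

59.1%


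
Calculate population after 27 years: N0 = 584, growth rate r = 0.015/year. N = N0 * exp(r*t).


r*t = 0.015 * 27 = 0.405
exp(0.405) = 1.49930
N = 584 * 1.49930 = 875.591 ≈ 876

876


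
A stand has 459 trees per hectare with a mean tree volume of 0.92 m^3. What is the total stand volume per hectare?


V_stand = 459 * 0.92 = 422.28 ≈ 422.3 m^3/ha

422.3 m^3/ha


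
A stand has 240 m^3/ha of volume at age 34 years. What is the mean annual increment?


MAI = 240 / 34 = 7.0588 ≈ 7.06 m^3/ha/yr

7.06 m^3/ha/yr


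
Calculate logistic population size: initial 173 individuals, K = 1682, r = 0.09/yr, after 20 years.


(K - N0)/N0 = (1682 - 173)/173 = 1509/173 = 8.72254
r*t = 0.09 * 20 = 1.8; exp(-1.8) = 0.165299
8.72254 * 0.165299 = 1.44183
1 + 1.44183 = 2.44183
N = 1682 / 2.44183 = 688.828 ≈ 689

689


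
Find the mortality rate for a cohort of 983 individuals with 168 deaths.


Mortality rate = 168 / 983 = 0.170905 ≈ 0.1709

0.1709


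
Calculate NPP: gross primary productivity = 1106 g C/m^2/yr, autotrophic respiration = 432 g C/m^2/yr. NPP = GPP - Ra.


NPP = GPP - Ra = 1106 - 432 = 674 g C/m^2/yr

674 g C/m^2/yr


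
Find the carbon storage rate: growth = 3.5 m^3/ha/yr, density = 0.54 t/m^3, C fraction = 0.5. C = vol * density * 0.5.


C = 3.5 * 0.54 * 0.5 = 0.945 ≈ 0.95 t C/ha/yr

0.95 t C/ha/yr


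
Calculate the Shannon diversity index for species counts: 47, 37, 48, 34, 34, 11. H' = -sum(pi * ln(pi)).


Total N = 47 + 37 + 48 + 34 + 34 + 11 = 211
Per-species terms:
  p = 47/211 = 0.222749; ln(p) = -1.501710; p*ln(p) = 0.222749 * (-1.501710) = -0.334504
  p = 37/211 = 0.175355; ln(p) = -1.740943; p*ln(p) = 0.175355 * (-1.740943) = -0.305283
  p = 48/211 = 0.227488; ln(p) = -1.480658; p*ln(p) = 0.227488 * (-1.480658) = -0.336832
  p = 34/211 = 0.161137; ln(p) = -1.825500; p*ln(p) = 0.161137 * (-1.825500) = -0.294156
  p = 34/211 = 0.161137; ln(p) = -1.825500; p*ln(p) = 0.161137 * (-1.825500) = -0.294156
  p = 11/211 = 0.052133; ln(p) = -2.953957; p*ln(p) = 0.052133 * (-2.953957) = -0.153999
sum(p*ln(p)) = (-0.334504) + (-0.305283) + (-0.336832) + (-0.294156) + (-0.294156) + (-0.153999) = -1.718930
H' = -(-1.718930) = 1.718930 ≈ 1.7189

1.7189


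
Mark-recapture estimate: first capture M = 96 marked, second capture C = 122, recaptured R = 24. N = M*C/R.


N = M * C / R = 96 * 122 / 24 = 11712 / 24 = 488

488 individuals


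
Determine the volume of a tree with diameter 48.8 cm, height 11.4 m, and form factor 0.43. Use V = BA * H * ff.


(D/200)^2 = (48.8/200)^2 = 0.244^2 = 0.059536
BA = 3.141593 * 0.059536 = 0.187038 m^2
V = 0.187038 * 11.4 * 0.43 = 0.916860 ≈ 0.917 m^3

0.917 m^3


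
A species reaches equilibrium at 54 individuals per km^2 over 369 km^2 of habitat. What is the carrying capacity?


K = 54 * 369 = 19926 individuals

19926 individuals


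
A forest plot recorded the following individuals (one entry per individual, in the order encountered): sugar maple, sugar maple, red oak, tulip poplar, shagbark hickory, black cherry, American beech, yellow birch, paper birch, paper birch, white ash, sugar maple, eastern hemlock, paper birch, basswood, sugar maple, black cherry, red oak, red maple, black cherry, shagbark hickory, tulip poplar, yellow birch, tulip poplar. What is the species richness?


Total individuals logged = 24
Distinct species (count of individuals): sugar maple (4), red oak (2), tulip poplar (3), shagbark hickory (2), black cherry (3), American beech (1), yellow birch (2), paper birch (3), white ash (1), eastern hemlock (1), basswood (1), red maple (1)
Species richness = number of distinct species = 12

12


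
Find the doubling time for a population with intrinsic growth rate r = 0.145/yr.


td = ln(2) / 0.145 = 0.693147 / 0.145 = 4.78032 ≈ 4.8 years

4.8 years


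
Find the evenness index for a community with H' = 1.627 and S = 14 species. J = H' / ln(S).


ln(14) = 2.63906
J = H' / ln(S) = 1.627 / 2.63906 = 0.616507 ≈ 0.6165

0.6165


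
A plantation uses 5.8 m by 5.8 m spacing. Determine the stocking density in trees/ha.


N = 10000 / 5.8^2 = 10000 / 33.64 = 297.265 ≈ 297 trees/ha

297 trees/ha


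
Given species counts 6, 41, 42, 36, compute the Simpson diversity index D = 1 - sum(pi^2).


Total N = 6 + 41 + 42 + 36 = 125
Per-species terms:
  p = 6/125 = 0.048000; p^2 = 0.048000^2 = 0.002304
  p = 41/125 = 0.328000; p^2 = 0.328000^2 = 0.107584
  p = 42/125 = 0.336000; p^2 = 0.336000^2 = 0.112896
  p = 36/125 = 0.288000; p^2 = 0.288000^2 = 0.082944
sum(p^2) = 0.002304 + 0.107584 + 0.112896 + 0.082944 = 0.305728
D = 1 - 0.305728 = 0.694272 ≈ 0.6943

0.6943


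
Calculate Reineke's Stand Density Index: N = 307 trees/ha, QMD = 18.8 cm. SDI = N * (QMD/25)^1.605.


QMD/25 = 18.8/25 = 0.752
(0.752)^1.605 = exp(1.605 * ln(0.752)) = exp(1.605 * (-0.285019)) = exp(-0.457455) = 0.632892
SDI = 307 * 0.632892 = 194.298 ≈ 194

194


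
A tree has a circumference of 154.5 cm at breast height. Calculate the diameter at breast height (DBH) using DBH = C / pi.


DBH = C / pi = 154.5 / 3.141593 = 49.1789 ≈ 49.18 cm

49.18 cm


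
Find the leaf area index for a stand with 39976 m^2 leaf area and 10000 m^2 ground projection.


LAI = 39976 / 10000 = 3.9976 ≈ 4.00

4.00


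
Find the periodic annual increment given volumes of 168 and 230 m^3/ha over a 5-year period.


PAI = (V2 - V1) / period = (230 - 168) / 5 = 62 / 5 = 12.40 m^3/ha/yr

12.40 m^3/ha/yr


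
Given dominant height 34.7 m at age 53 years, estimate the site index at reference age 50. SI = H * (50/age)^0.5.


50/53 = 0.943396
(0.943396)^0.5 = 0.971286
SI = 34.7 * 0.971286 = 33.7036 ≈ 33.7 m

33.7 m


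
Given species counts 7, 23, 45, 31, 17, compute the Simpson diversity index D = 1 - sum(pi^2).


Total N = 7 + 23 + 45 + 31 + 17 = 123
Per-species terms:
  p = 7/123 = 0.056911; p^2 = 0.056911^2 = 0.003239
  p = 23/123 = 0.186992; p^2 = 0.186992^2 = 0.034966
  p = 45/123 = 0.365854; p^2 = 0.365854^2 = 0.133849
  p = 31/123 = 0.252033; p^2 = 0.252033^2 = 0.063521
  p = 17/123 = 0.138211; p^2 = 0.138211^2 = 0.019102
sum(p^2) = 0.003239 + 0.034966 + 0.133849 + 0.063521 + 0.019102 = 0.254677
D = 1 - 0.254677 = 0.745323 ≈ 0.7453

0.7453


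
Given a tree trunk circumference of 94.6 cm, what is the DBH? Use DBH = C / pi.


DBH = C / pi = 94.6 / 3.141593 = 30.1121 ≈ 30.11 cm

30.11 cm


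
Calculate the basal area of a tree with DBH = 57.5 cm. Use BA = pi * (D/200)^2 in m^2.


D/200 = 57.5/200 = 0.2875 m
(D/200)^2 = 0.2875^2 = 0.08265625
BA = 3.141593 * 0.08265625 = 0.259672 ≈ 0.2597 m^2

0.2597 m^2


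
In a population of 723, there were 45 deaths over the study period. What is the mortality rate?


Mortality rate = 45 / 723 = 0.062241 ≈ 0.0622

0.0622


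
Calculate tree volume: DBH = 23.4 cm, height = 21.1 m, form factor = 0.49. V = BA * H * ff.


(D/200)^2 = (23.4/200)^2 = 0.117^2 = 0.013689
BA = 3.141593 * 0.013689 = 0.0430053 m^2
V = 0.0430053 * 21.1 * 0.49 = 0.444632 ≈ 0.445 m^3

0.445 m^3


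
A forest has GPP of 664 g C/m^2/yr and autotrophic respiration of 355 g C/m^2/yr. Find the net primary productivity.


NPP = GPP - Ra = 664 - 355 = 309 g C/m^2/yr

309 g C/m^2/yr


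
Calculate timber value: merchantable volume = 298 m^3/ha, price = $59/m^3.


Value = 298 * 59 = $17582/ha

$17582/ha


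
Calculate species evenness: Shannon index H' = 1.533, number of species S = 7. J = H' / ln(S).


ln(7) = 1.94591
J = H' / ln(S) = 1.533 / 1.94591 = 0.787806 ≈ 0.7878

0.7878


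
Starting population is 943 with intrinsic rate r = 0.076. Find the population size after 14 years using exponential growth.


r*t = 0.076 * 14 = 1.064
exp(1.064) = 2.89794
N = 943 * 2.89794 = 2732.76 ≈ 2733

2733


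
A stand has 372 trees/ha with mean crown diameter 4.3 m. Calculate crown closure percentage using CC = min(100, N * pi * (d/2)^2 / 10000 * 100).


(d/2)^2 = (4.3/2)^2 = 2.15^2 = 4.6225
Crown area = 3.141593 * 4.6225 = 14.5220 m^2
N * area / 10000 * 100 = 372 * 14.5220 / 10000 * 100 = 54.0218
CC = min(100, 54.0218) = 54.0218 ≈ 54.0%

54.0%


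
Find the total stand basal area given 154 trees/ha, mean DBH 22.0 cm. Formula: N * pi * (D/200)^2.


(D/200)^2 = (22.0/200)^2 = 0.11^2 = 0.0121
Individual BA = 3.141593 * 0.0121 = 0.0380133 m^2
Stand BA = 154 * 0.0380133 = 5.85405 ≈ 5.85 m^2/ha

5.85 m^2/ha


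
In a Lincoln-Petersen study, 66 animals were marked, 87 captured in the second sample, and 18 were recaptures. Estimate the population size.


N = M * C / R = 66 * 87 / 18 = 5742 / 18 = 319

319 individuals


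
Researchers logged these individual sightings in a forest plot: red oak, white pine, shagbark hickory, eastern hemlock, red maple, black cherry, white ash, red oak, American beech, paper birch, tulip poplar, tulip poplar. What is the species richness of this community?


Total individuals logged = 12
Distinct species (count of individuals): red oak (2), white pine (1), shagbark hickory (1), eastern hemlock (1), red maple (1), black cherry (1), white ash (1), American beech (1), paper birch (1), tulip poplar (2)
Species richness = number of distinct species = 10

10


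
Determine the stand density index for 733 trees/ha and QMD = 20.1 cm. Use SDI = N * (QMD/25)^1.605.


QMD/25 = 20.1/25 = 0.804
(0.804)^1.605 = exp(1.605 * ln(0.804)) = exp(1.605 * (-0.218156)) = exp(-0.350140) = 0.704589
SDI = 733 * 0.704589 = 516.464 ≈ 516

516


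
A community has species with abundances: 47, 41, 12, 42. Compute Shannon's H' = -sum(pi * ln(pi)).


Total N = 47 + 41 + 12 + 42 = 142
Per-species terms:
  p = 47/142 = 0.330986; ln(p) = -1.105679; p*ln(p) = 0.330986 * (-1.105679) = -0.365964
  p = 41/142 = 0.288732; ln(p) = -1.242256; p*ln(p) = 0.288732 * (-1.242256) = -0.358679
  p = 12/142 = 0.084507; ln(p) = -2.470921; p*ln(p) = 0.084507 * (-2.470921) = -0.208810
  p = 42/142 = 0.295775; ln(p) = -1.218156; p*ln(p) = 0.295775 * (-1.218156) = -0.360300
sum(p*ln(p)) = (-0.365964) + (-0.358679) + (-0.208810) + (-0.360300) = -1.293753
H' = -(-1.293753) = 1.293753 ≈ 1.2938

1.2938


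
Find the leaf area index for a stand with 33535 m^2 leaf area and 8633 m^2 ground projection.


LAI = 33535 / 8633 = 3.8845 ≈ 3.88

3.88


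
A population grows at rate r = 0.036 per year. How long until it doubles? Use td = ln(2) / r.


td = ln(2) / 0.036 = 0.693147 / 0.036 = 19.2541 ≈ 19.3 years

19.3 years


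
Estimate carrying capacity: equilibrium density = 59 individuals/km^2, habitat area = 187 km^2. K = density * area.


K = 59 * 187 = 11033 individuals

11033 individuals


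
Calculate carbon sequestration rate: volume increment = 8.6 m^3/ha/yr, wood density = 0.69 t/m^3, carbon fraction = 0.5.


C = 8.6 * 0.69 * 0.5 = 2.967 ≈ 2.97 t C/ha/yr

2.97 t C/ha/yr


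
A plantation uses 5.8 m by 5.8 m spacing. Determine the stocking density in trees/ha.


N = 10000 / 5.8^2 = 10000 / 33.64 = 297.265 ≈ 297 trees/ha

297 trees/ha


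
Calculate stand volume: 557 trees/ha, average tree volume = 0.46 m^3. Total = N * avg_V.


V_stand = 557 * 0.46 = 256.22 ≈ 256.2 m^3/ha

256.2 m^3/ha


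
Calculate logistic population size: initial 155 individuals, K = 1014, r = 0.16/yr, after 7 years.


(K - N0)/N0 = (1014 - 155)/155 = 859/155 = 5.54194
r*t = 0.16 * 7 = 1.12; exp(-1.12) = 0.326280
5.54194 * 0.326280 = 1.80822
1 + 1.80822 = 2.80822
N = 1014 / 2.80822 = 361.083 ≈ 361

361


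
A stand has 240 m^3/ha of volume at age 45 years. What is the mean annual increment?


MAI = 240 / 45 = 5.3333 ≈ 5.33 m^3/ha/yr

5.33 m^3/ha/yr


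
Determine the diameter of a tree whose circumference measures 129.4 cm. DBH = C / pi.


DBH = C / pi = 129.4 / 3.141593 = 41.1893 ≈ 41.19 cm

41.19 cm


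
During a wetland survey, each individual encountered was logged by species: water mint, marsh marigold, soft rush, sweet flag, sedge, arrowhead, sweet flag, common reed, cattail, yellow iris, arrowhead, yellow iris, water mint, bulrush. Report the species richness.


Total individuals logged = 14
Distinct species (count of individuals): water mint (2), marsh marigold (1), soft rush (1), sweet flag (2), sedge (1), arrowhead (2), common reed (1), cattail (1), yellow iris (2), bulrush (1)
Species richness = number of distinct species = 10

10


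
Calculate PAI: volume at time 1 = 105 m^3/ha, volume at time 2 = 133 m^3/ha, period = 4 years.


PAI = (V2 - V1) / period = (133 - 105) / 4 = 28 / 4 = 7.00 m^3/ha/yr

7.00 m^3/ha/yr


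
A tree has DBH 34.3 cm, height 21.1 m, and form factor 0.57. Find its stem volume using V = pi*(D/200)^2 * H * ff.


(D/200)^2 = (34.3/200)^2 = 0.1715^2 = 0.02941225
BA = 3.141593 * 0.02941225 = 0.0924013 m^2
V = 0.0924013 * 21.1 * 0.57 = 1.11131 ≈ 1.111 m^3

1.111 m^3


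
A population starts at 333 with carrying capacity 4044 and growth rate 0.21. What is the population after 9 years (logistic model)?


(K - N0)/N0 = (4044 - 333)/333 = 3711/333 = 11.1441
r*t = 0.21 * 9 = 1.89; exp(-1.89) = 0.151072
11.1441 * 0.151072 = 1.68356
1 + 1.68356 = 2.68356
N = 4044 / 2.68356 = 1506.95 ≈ 1507

1507


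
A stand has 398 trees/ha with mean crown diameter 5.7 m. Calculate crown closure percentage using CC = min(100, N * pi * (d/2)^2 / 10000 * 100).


(d/2)^2 = (5.7/2)^2 = 2.85^2 = 8.1225
Crown area = 3.141593 * 8.1225 = 25.5176 m^2
N * area / 10000 * 100 = 398 * 25.5176 / 10000 * 100 = 101.560
CC = min(100, 101.560) = 100%

100%


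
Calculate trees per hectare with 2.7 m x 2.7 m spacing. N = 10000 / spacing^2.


N = 10000 / 2.7^2 = 10000 / 7.29 = 1371.74 ≈ 1372 trees/ha

1372 trees/ha


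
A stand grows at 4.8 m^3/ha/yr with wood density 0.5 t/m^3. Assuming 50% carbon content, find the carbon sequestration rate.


C = 4.8 * 0.5 * 0.5 = 1.20 t C/ha/yr

1.20 t C/ha/yr


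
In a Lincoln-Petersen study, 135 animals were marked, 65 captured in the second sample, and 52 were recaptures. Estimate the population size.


N = M * C / R = 135 * 65 / 52 = 8775 / 52 = 168.75 ≈ 169

169 individuals


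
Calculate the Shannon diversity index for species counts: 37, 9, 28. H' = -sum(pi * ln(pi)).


Total N = 37 + 9 + 28 = 74
Per-species terms:
  p = 37/74 = 0.500000; ln(p) = -0.693147; p*ln(p) = 0.500000 * (-0.693147) = -0.346574
  p = 9/74 = 0.121622; ln(p) = -2.106837; p*ln(p) = 0.121622 * (-2.106837) = -0.256238
  p = 28/74 = 0.378378; ln(p) = -0.971862; p*ln(p) = 0.378378 * (-0.971862) = -0.367731
sum(p*ln(p)) = (-0.346574) + (-0.256238) + (-0.367731) = -0.970543
H' = -(-0.970543) = 0.970543 ≈ 0.9705

0.9705


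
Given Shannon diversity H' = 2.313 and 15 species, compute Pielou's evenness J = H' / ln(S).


ln(15) = 2.70805
J = H' / ln(S) = 2.313 / 2.70805 = 0.854120 ≈ 0.8541

0.8541


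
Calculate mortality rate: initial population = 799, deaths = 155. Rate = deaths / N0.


Mortality rate = 155 / 799 = 0.193992 ≈ 0.1940

0.1940


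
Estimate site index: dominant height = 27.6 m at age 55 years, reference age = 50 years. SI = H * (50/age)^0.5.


50/55 = 0.909091
(0.909091)^0.5 = 0.953463
SI = 27.6 * 0.953463 = 26.3156 ≈ 26.3 m

26.3 m


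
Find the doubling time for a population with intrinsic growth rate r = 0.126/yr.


td = ln(2) / 0.126 = 0.693147 / 0.126 = 5.50117 ≈ 5.5 years

5.5 years


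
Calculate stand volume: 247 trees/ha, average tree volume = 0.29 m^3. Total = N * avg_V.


V_stand = 247 * 0.29 = 71.63 ≈ 71.6 m^3/ha

71.6 m^3/ha


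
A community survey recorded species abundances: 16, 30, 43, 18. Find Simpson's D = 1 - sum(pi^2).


Total N = 16 + 30 + 43 + 18 = 107
Per-species terms:
  p = 16/107 = 0.149533; p^2 = 0.149533^2 = 0.022360
  p = 30/107 = 0.280374; p^2 = 0.280374^2 = 0.078610
  p = 43/107 = 0.401869; p^2 = 0.401869^2 = 0.161499
  p = 18/107 = 0.168224; p^2 = 0.168224^2 = 0.028299
sum(p^2) = 0.022360 + 0.078610 + 0.161499 + 0.028299 = 0.290768
D = 1 - 0.290768 = 0.709232 ≈ 0.7092

0.7092


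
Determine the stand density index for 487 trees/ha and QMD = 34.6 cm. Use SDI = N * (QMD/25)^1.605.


QMD/25 = 34.6/25 = 1.384
(1.384)^1.605 = exp(1.605 * ln(1.384)) = exp(1.605 * 0.324978) = exp(0.521590) = 1.68470
SDI = 487 * 1.68470 = 820.449 ≈ 820

820


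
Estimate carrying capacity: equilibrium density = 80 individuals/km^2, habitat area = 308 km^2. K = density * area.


K = 80 * 308 = 24640 individuals

24640 individuals


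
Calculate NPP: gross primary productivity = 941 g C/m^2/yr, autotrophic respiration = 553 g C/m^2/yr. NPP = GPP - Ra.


NPP = GPP - Ra = 941 - 553 = 388 g C/m^2/yr

388 g C/m^2/yr


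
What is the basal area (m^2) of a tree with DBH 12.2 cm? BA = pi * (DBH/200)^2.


D/200 = 12.2/200 = 0.061 m
(D/200)^2 = 0.061^2 = 0.003721
BA = 3.141593 * 0.003721 = 0.0116899 ≈ 0.0117 m^2

0.0117 m^2


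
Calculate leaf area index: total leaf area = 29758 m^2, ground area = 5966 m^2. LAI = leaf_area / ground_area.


LAI = 29758 / 5966 = 4.9879 ≈ 4.99

4.99


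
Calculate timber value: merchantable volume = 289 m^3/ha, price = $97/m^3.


Value = 289 * 97 = $28033/ha

$28033/ha


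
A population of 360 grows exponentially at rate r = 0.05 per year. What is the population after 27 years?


r*t = 0.05 * 27 = 1.35
exp(1.35) = 3.85743
N = 360 * 3.85743 = 1388.67 ≈ 1389

1389


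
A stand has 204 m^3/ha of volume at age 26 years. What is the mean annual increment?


MAI = 204 / 26 = 7.8462 ≈ 7.85 m^3/ha/yr

7.85 m^3/ha/yr


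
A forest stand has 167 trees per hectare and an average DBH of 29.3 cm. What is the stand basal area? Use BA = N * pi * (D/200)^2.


(D/200)^2 = (29.3/200)^2 = 0.1465^2 = 0.02146225
Individual BA = 3.141593 * 0.02146225 = 0.0674257 m^2
Stand BA = 167 * 0.0674257 = 11.2601 ≈ 11.26 m^2/ha

11.26 m^2/ha


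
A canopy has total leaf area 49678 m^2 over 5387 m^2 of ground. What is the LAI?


LAI = 49678 / 5387 = 9.2218 ≈ 9.22

9.22


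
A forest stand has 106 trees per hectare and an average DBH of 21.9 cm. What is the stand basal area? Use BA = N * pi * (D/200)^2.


(D/200)^2 = (21.9/200)^2 = 0.1095^2 = 0.01199025
Individual BA = 3.141593 * 0.01199025 = 0.0376685 m^2
Stand BA = 106 * 0.0376685 = 3.99286 ≈ 3.99 m^2/ha

3.99 m^2/ha


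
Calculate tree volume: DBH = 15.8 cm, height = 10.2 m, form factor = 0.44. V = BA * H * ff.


(D/200)^2 = (15.8/200)^2 = 0.079^2 = 0.006241
BA = 3.141593 * 0.006241 = 0.0196067 m^2
V = 0.0196067 * 10.2 * 0.44 = 0.0879949 ≈ 0.088 m^3

0.088 m^3


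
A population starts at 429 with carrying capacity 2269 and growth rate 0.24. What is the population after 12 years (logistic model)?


(K - N0)/N0 = (2269 - 429)/429 = 1840/429 = 4.28904
r*t = 0.24 * 12 = 2.88; exp(-2.88) = 0.0561348
4.28904 * 0.0561348 = 0.240764
1 + 0.240764 = 1.24076
N = 2269 / 1.24076 = 1828.72 ≈ 1829

1829


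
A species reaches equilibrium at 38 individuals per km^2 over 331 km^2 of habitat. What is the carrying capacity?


K = 38 * 331 = 12578 individuals

12578 individuals


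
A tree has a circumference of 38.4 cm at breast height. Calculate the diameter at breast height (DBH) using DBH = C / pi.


DBH = C / pi = 38.4 / 3.141593 = 12.2231 ≈ 12.22 cm

12.22 cm


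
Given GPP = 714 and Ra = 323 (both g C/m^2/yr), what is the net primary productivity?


NPP = GPP - Ra = 714 - 323 = 391 g C/m^2/yr

391 g C/m^2/yr


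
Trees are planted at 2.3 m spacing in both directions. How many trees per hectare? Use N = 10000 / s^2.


N = 10000 / 2.3^2 = 10000 / 5.29 = 1890.36 ≈ 1890 trees/ha

1890 trees/ha


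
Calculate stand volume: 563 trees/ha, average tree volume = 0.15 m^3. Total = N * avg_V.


V_stand = 563 * 0.15 = 84.45 ≈ 84.5 m^3/ha

84.5 m^3/ha


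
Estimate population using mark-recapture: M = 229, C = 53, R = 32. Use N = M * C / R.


N = M * C / R = 229 * 53 / 32 = 12137 / 32 = 379.28 ≈ 379

379 individuals


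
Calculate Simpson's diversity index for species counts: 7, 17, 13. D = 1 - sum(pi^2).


Total N = 7 + 17 + 13 = 37
Per-species terms:
  p = 7/37 = 0.189189; p^2 = 0.189189^2 = 0.035792
  p = 17/37 = 0.459459; p^2 = 0.459459^2 = 0.211103
  p = 13/37 = 0.351351; p^2 = 0.351351^2 = 0.123448
sum(p^2) = 0.035792 + 0.211103 + 0.123448 = 0.370343
D = 1 - 0.370343 = 0.629657 ≈ 0.6297

0.6297


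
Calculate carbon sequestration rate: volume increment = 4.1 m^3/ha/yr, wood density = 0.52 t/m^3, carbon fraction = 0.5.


C = 4.1 * 0.52 * 0.5 = 1.066 ≈ 1.07 t C/ha/yr

1.07 t C/ha/yr


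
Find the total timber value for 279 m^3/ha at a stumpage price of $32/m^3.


Value = 279 * 32 = $8928/ha

$8928/ha


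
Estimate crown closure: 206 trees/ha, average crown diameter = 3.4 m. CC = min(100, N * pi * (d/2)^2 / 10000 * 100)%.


(d/2)^2 = (3.4/2)^2 = 1.7^2 = 2.89
Crown area = 3.141593 * 2.89 = 9.07920 m^2
N * area / 10000 * 100 = 206 * 9.07920 / 10000 * 100 = 18.7032
CC = min(100, 18.7032) = 18.7032 ≈ 18.7%

18.7%


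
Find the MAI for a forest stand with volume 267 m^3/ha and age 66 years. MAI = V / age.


MAI = 267 / 66 = 4.0455 ≈ 4.05 m^3/ha/yr

4.05 m^3/ha/yr


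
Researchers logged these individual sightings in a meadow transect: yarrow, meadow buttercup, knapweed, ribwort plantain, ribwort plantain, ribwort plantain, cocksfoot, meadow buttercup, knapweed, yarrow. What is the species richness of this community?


Total individuals logged = 10
Distinct species (count of individuals): yarrow (2), meadow buttercup (2), knapweed (2), ribwort plantain (3), cocksfoot (1)
Species richness = number of distinct species = 5

5


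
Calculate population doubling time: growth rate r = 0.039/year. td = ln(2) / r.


td = ln(2) / 0.039 = 0.693147 / 0.039 = 17.7730 ≈ 17.8 years

17.8 years


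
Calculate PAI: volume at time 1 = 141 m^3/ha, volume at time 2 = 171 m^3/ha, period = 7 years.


PAI = (V2 - V1) / period = (171 - 141) / 7 = 30 / 7 = 4.2857 ≈ 4.29 m^3/ha/yr

4.29 m^3/ha/yr


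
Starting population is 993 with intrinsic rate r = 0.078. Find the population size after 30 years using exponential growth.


r*t = 0.078 * 30 = 2.34
exp(2.34) = 10.3812
N = 993 * 10.3812 = 10308.5 ≈ 10309

10309


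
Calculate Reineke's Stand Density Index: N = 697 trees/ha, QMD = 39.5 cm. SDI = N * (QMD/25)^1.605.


QMD/25 = 39.5/25 = 1.58
(1.58)^1.605 = exp(1.605 * ln(1.58)) = exp(1.605 * 0.457425) = exp(0.734167) = 2.08375
SDI = 697 * 2.08375 = 1452.37 ≈ 1452

1452


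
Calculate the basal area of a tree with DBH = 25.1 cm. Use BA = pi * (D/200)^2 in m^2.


D/200 = 25.1/200 = 0.1255 m
(D/200)^2 = 0.1255^2 = 0.01575025
BA = 3.141593 * 0.01575025 = 0.0494809 ≈ 0.0495 m^2

0.0495 m^2


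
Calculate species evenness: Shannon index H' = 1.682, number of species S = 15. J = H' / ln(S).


ln(15) = 2.70805
J = H' / ln(S) = 1.682 / 2.70805 = 0.621111 ≈ 0.6211

0.6211


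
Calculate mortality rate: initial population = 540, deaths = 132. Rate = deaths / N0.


Mortality rate = 132 / 540 = 0.244444 ≈ 0.2444

0.2444


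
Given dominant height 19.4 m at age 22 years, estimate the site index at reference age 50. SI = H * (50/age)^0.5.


50/22 = 2.27273
(2.27273)^0.5 = 1.50756
SI = 19.4 * 1.50756 = 29.2467 ≈ 29.2 m

29.2 m


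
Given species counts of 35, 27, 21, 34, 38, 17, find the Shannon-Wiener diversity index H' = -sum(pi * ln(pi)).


Total N = 35 + 27 + 21 + 34 + 38 + 17 = 172
Per-species terms:
  p = 35/172 = 0.203488; ln(p) = -1.592148; p*ln(p) = 0.203488 * (-1.592148) = -0.323983
  p = 27/172 = 0.156977; ln(p) = -1.851656; p*ln(p) = 0.156977 * (-1.851656) = -0.290667
  p = 21/172 = 0.122093; ln(p) = -2.102972; p*ln(p) = 0.122093 * (-2.102972) = -0.256758
  p = 34/172 = 0.197674; ln(p) = -1.621136; p*ln(p) = 0.197674 * (-1.621136) = -0.320456
  p = 38/172 = 0.220930; ln(p) = -1.509909; p*ln(p) = 0.220930 * (-1.509909) = -0.333584
  p = 17/172 = 0.098837; ln(p) = -2.314283; p*ln(p) = 0.098837 * (-2.314283) = -0.228737
sum(p*ln(p)) = (-0.323983) + (-0.290667) + (-0.256758) + (-0.320456) + (-0.333584) + (-0.228737) = -1.754185
H' = -(-1.754185) = 1.754185 ≈ 1.7542

1.7542


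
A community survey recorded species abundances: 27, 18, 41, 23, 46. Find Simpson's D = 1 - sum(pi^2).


Total N = 27 + 18 + 41 + 23 + 46 = 155
Per-species terms:
  p = 27/155 = 0.174194; p^2 = 0.174194^2 = 0.030344
  p = 18/155 = 0.116129; p^2 = 0.116129^2 = 0.013486
  p = 41/155 = 0.264516; p^2 = 0.264516^2 = 0.069969
  p = 23/155 = 0.148387; p^2 = 0.148387^2 = 0.022019
  p = 46/155 = 0.296774; p^2 = 0.296774^2 = 0.088075
sum(p^2) = 0.030344 + 0.013486 + 0.069969 + 0.022019 + 0.088075 = 0.223893
D = 1 - 0.223893 = 0.776107 ≈ 0.7761

0.7761


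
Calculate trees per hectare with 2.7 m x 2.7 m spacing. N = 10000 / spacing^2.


N = 10000 / 2.7^2 = 10000 / 7.29 = 1371.74 ≈ 1372 trees/ha

1372 trees/ha


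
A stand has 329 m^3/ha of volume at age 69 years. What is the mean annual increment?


MAI = 329 / 69 = 4.7681 ≈ 4.77 m^3/ha/yr

4.77 m^3/ha/yr


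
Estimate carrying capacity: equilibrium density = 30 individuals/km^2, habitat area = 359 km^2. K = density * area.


K = 30 * 359 = 10770 individuals

10770 individuals


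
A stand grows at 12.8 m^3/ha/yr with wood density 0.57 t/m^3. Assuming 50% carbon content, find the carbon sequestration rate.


C = 12.8 * 0.57 * 0.5 = 3.648 ≈ 3.65 t C/ha/yr

3.65 t C/ha/yr


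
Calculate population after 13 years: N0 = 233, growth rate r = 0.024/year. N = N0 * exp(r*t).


r*t = 0.024 * 13 = 0.312
exp(0.312) = 1.36615
N = 233 * 1.36615 = 318.313 ≈ 318

318


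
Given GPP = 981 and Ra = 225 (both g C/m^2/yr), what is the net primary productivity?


NPP = GPP - Ra = 981 - 225 = 756 g C/m^2/yr

756 g C/m^2/yr


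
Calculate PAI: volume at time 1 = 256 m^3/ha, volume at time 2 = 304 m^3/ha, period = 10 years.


PAI = (V2 - V1) / period = (304 - 256) / 10 = 48 / 10 = 4.80 m^3/ha/yr

4.80 m^3/ha/yr


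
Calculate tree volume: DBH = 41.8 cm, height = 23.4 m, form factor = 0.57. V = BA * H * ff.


(D/200)^2 = (41.8/200)^2 = 0.209^2 = 0.043681
BA = 3.141593 * 0.043681 = 0.137228 m^2
V = 0.137228 * 23.4 * 0.57 = 1.83035 ≈ 1.830 m^3

1.830 m^3


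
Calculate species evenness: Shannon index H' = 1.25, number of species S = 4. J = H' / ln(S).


ln(4) = 1.38629
J = H' / ln(S) = 1.25 / 1.38629 = 0.901687 ≈ 0.9017

0.9017


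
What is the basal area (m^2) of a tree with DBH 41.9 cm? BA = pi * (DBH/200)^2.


D/200 = 41.9/200 = 0.2095 m
(D/200)^2 = 0.2095^2 = 0.04389025
BA = 3.141593 * 0.04389025 = 0.137885 ≈ 0.1379 m^2

0.1379 m^2


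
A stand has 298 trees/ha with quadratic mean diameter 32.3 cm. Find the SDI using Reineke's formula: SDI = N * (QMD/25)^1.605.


QMD/25 = 32.3/25 = 1.292
(1.292)^1.605 = exp(1.605 * ln(1.292)) = exp(1.605 * 0.256191) = exp(0.411187) = 1.50861
SDI = 298 * 1.50861 = 449.566 ≈ 450

450


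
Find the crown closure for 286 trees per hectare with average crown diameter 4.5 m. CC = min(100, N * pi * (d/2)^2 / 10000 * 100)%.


(d/2)^2 = (4.5/2)^2 = 2.25^2 = 5.0625
Crown area = 3.141593 * 5.0625 = 15.9043 m^2
N * area / 10000 * 100 = 286 * 15.9043 / 10000 * 100 = 45.4863
CC = min(100, 45.4863) = 45.4863 ≈ 45.5%

45.5%


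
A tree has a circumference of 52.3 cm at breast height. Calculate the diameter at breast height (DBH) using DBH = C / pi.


DBH = C / pi = 52.3 / 3.141593 = 16.6476 ≈ 16.65 cm

16.65 cm


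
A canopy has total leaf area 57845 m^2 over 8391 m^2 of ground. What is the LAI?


LAI = 57845 / 8391 = 6.8937 ≈ 6.89

6.89


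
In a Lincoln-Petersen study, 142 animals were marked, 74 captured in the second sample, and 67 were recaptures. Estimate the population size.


N = M * C / R = 142 * 74 / 67 = 10508 / 67 = 156.84 ≈ 157

157 individuals


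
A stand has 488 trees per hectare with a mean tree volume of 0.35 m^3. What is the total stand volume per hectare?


V_stand = 488 * 0.35 = 170.8 m^3/ha

170.8 m^3/ha


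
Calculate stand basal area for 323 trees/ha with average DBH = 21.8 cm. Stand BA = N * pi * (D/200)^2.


(D/200)^2 = (21.8/200)^2 = 0.109^2 = 0.011881
Individual BA = 3.141593 * 0.011881 = 0.0373253 m^2
Stand BA = 323 * 0.0373253 = 12.0561 ≈ 12.06 m^2/ha

12.06 m^2/ha


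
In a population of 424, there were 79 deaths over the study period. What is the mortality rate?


Mortality rate = 79 / 424 = 0.186321 ≈ 0.1863

0.1863


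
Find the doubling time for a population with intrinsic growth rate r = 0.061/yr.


td = ln(2) / 0.061 = 0.693147 / 0.061 = 11.3631 ≈ 11.4 years

11.4 years


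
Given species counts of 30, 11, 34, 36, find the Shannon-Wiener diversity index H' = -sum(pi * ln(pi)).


Total N = 30 + 11 + 34 + 36 = 111
Per-species terms:
  p = 30/111 = 0.270270; ln(p) = -1.308334; p*ln(p) = 0.270270 * (-1.308334) = -0.353603
  p = 11/111 = 0.099099; ln(p) = -2.311636; p*ln(p) = 0.099099 * (-2.311636) = -0.229081
  p = 34/111 = 0.306306; ln(p) = -1.183171; p*ln(p) = 0.306306 * (-1.183171) = -0.362412
  p = 36/111 = 0.324324; ln(p) = -1.126012; p*ln(p) = 0.324324 * (-1.126012) = -0.365193
sum(p*ln(p)) = (-0.353603) + (-0.229081) + (-0.362412) + (-0.365193) = -1.310289
H' = -(-1.310289) = 1.310289 ≈ 1.3103

1.3103


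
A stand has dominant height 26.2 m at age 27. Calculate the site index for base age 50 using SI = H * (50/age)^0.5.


50/27 = 1.85185
(1.85185)^0.5 = 1.36083
SI = 26.2 * 1.36083 = 35.6537 ≈ 35.7 m

35.7 m


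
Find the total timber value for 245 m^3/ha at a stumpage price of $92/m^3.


Value = 245 * 92 = $22540/ha

$22540/ha


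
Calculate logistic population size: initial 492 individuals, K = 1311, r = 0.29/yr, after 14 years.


(K - N0)/N0 = (1311 - 492)/492 = 819/492 = 1.66463
r*t = 0.29 * 14 = 4.06; exp(-4.06) = 0.0172490
1.66463 * 0.0172490 = 0.0287132
1 + 0.0287132 = 1.02871
N = 1311 / 1.02871 = 1274.41 ≈ 1274

1274


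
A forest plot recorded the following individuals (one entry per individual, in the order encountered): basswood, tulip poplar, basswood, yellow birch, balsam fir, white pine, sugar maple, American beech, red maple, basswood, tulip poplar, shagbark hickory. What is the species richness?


Total individuals logged = 12
Distinct species (count of individuals): basswood (3), tulip poplar (2), yellow birch (1), balsam fir (1), white pine (1), sugar maple (1), American beech (1), red maple (1), shagbark hickory (1)
Species richness = number of distinct species = 9

9


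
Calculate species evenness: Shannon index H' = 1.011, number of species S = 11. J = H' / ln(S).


ln(11) = 2.39790
J = H' / ln(S) = 1.011 / 2.39790 = 0.421619 ≈ 0.4216

0.4216


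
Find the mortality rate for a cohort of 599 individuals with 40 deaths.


Mortality rate = 40 / 599 = 0.066778 ≈ 0.0668

0.0668


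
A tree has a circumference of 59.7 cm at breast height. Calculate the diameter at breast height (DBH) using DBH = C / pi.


DBH = C / pi = 59.7 / 3.141593 = 19.0031 ≈ 19.00 cm

19.00 cm
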